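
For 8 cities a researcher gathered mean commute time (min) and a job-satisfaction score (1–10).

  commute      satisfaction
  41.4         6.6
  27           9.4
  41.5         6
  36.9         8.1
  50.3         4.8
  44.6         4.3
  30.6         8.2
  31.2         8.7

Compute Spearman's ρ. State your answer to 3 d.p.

Rank commute: 5, 1, 6, 4, 8, 7, 2, 3
Rank satisfaction: 4, 8, 3, 5, 2, 1, 6, 7
d = rank(commute) − rank(satisfaction): 1, -7, 3, -1, 6, 6, -4, -4; Σd² = 164
ρ = 1 − 6Σd² / [n(n²−1)] = 1 − 6×164 / (8×63) = 1 − 984/504 ≈ -0.952

-0.952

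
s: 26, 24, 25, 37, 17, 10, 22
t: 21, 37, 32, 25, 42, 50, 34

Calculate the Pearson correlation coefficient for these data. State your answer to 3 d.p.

n = 7, Σs = 161, Σt = 241, Σs² = 4119, Σt² = 8879, Σst = 5121
nΣst − ΣsΣt = 35847 − 38801 = -2954
nΣs² − (Σs)² = 28833 − 25921 = 2912; nΣt² − (Σt)² = 62153 − 58081 = 4072
r = -2954 / √(2912 × 4072) = -2954 / 3443.4959 ≈ -0.858

-0.858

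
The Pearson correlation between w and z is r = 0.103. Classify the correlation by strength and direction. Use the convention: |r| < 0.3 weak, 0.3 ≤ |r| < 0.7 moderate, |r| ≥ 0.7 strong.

r = 0.103 > 0 so the relationship is positive.
|r| = 0.103, which falls in the weak range.

weak positive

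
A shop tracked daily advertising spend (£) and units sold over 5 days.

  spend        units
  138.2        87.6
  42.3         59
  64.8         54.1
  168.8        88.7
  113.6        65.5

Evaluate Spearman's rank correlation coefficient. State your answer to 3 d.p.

Rank spend: 4, 1, 2, 5, 3
Rank units: 4, 2, 1, 5, 3
d = rank(spend) − rank(units): 0, -1, 1, 0, 0; Σd² = 2
ρ = 1 − 6Σd² / [n(n²−1)] = 1 − 6×2 / (5×24) = 1 − 12/120 ≈ 0.900

0.900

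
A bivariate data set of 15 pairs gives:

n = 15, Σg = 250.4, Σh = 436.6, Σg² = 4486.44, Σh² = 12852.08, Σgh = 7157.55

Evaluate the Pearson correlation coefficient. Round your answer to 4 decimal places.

r = (nΣgh − ΣgΣh) / √[(nΣg² − (Σg)²)(nΣh² − (Σh)²)]
Numerator: 15×7157.55 − 250.4×436.6 = -1961.39
Denominator: √[(67296.6 − 62700.16)(192781.2 − 190619.56)] = √[4596.44 × 2161.64] = 3152.1181
r = -1961.39 / 3152.1181 ≈ -0.6222

-0.6222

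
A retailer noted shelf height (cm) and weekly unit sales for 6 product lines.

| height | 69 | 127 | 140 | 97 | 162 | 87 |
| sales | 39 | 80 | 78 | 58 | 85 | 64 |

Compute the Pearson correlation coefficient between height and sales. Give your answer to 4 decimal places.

n = 6, Σx = 682, Σy = 404, Σx² = 83712, Σy² = 28690, Σxy = 48735
nΣxy − ΣxΣy = 292410 − 275528 = 16882
nΣx² − (Σx)² = 502272 − 465124 = 37148; nΣy² − (Σy)² = 172140 − 163216 = 8924
r = 16882 / √(37148 × 8924) = 16882 / 18207.3818 ≈ 0.9272

0.9272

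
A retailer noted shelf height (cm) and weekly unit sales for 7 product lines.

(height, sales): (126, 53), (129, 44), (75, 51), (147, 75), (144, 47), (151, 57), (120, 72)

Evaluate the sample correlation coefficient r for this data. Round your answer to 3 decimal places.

n = 7, Σx = 892, Σy = 399, Σx² = 117688, Σy² = 23613, Σxy = 51219
nΣxy − ΣxΣy = 358533 − 355908 = 2625
nΣx² − (Σx)² = 823816 − 795664 = 28152; nΣy² − (Σy)² = 165291 − 159201 = 6090
r = 2625 / √(28152 × 6090) = 2625 / 13093.7267 ≈ 0.200

0.200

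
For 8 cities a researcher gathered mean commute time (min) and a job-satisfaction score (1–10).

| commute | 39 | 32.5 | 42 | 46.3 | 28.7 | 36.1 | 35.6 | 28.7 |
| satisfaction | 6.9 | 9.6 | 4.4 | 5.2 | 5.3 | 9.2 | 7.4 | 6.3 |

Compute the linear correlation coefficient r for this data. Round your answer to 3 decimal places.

-0.315

n = 8, Σx = 288.9, Σy = 54.3, Σx² = 10702.89, Σy² = 393.35, Σxy = 1935.14
nΣxy − ΣxΣy = 15481.12 − 15687.27 = -206.15
nΣx² − (Σx)² = 85623.12 − 83463.21 = 2159.91; nΣy² − (Σy)² = 3146.8 − 2948.49 = 198.31
r = -206.15 / √(2159.91 × 198.31) = -206.15 / 654.4706 ≈ -0.315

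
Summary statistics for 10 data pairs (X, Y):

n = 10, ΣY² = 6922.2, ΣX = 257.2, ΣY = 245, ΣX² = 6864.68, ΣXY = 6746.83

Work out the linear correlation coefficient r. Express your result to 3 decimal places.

0.930

r = (nΣXY − ΣXΣY) / √[(nΣX² − (ΣX)²)(nΣY² − (ΣY)²)]
Numerator: 10×6746.83 − 257.2×245 = 4454.3
Denominator: √[(68646.8 − 66151.84)(69222 − 60025)] = √[2494.96 × 9197] = 4790.2137
r = 4454.3 / 4790.2137 ≈ 0.930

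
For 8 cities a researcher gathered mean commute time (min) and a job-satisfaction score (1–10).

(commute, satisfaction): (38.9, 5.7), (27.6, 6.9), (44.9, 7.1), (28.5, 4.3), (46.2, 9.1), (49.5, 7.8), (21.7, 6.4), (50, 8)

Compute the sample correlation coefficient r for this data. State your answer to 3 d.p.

0.652

n = 8, Σx = 307.3, Σy = 55.3, Σx² = 12658.81, Σy² = 397.61, Σxy = 2198.91
nΣxy − ΣxΣy = 17591.28 − 16993.69 = 597.59
nΣx² − (Σx)² = 101270.48 − 94433.29 = 6837.19; nΣy² − (Σy)² = 3180.88 − 3058.09 = 122.79
r = 597.59 / √(6837.19 × 122.79) = 597.59 / 916.2634 ≈ 0.652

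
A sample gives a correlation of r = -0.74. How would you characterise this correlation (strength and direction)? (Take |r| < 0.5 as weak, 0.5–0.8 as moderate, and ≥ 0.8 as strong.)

moderate negative

r = -0.74 < 0 so the relationship is negative.
|r| = 0.74, which falls in the moderate range.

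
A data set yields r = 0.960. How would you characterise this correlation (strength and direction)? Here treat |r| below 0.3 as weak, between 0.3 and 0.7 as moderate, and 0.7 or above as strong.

strong positive

r = 0.960 > 0 so the relationship is positive.
|r| = 0.960, which falls in the strong range.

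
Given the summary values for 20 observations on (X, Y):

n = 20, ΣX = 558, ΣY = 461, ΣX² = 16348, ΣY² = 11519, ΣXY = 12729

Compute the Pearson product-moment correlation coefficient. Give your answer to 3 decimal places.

-0.159

r = (nΣXY − ΣXΣY) / √[(nΣX² − (ΣX)²)(nΣY² − (ΣY)²)]
Numerator: 20×12729 − 558×461 = -2658
Denominator: √[(326960 − 311364)(230380 − 212521)] = √[15596 × 17859] = 16689.1870
r = -2658 / 16689.1870 ≈ -0.159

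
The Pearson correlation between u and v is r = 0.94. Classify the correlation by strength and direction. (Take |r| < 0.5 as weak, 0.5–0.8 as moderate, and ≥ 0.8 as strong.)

r = 0.94 > 0 so the relationship is positive.
|r| = 0.94, which falls in the strong range.

strong positive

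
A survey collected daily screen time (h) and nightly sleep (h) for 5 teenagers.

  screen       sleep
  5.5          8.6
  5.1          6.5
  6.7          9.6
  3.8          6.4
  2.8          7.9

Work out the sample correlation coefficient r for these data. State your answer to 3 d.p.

0.575

n = 5, Σx = 23.9, Σy = 39, Σx² = 123.43, Σy² = 311.74, Σxy = 191.21
nΣxy − ΣxΣy = 956.05 − 932.1 = 23.95
nΣx² − (Σx)² = 617.15 − 571.21 = 45.94; nΣy² − (Σy)² = 1558.7 − 1521 = 37.7
r = 23.95 / √(45.94 × 37.7) = 23.95 / 41.6166 ≈ 0.575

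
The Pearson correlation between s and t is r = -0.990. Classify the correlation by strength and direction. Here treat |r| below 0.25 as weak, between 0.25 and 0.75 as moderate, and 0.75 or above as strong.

strong negative

r = -0.990 < 0 so the relationship is negative.
|r| = 0.990, which falls in the strong range.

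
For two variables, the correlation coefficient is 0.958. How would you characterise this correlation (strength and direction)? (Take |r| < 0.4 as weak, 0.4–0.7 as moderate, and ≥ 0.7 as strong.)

r = 0.958 > 0 so the relationship is positive.
|r| = 0.958, which falls in the strong range.

strong positive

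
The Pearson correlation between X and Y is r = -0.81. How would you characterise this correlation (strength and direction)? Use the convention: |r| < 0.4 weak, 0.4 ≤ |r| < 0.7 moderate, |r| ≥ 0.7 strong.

strong negative

r = -0.81 < 0 so the relationship is negative.
|r| = 0.81, which falls in the strong range.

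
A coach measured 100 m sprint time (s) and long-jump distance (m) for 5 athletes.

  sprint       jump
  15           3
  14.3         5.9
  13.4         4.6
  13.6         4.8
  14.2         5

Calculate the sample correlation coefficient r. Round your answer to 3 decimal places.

-0.466

n = 5, Σx = 70.5, Σy = 23.3, Σx² = 995.65, Σy² = 113.01, Σxy = 327.29
nΣxy − ΣxΣy = 1636.45 − 1642.65 = -6.2
nΣx² − (Σx)² = 4978.25 − 4970.25 = 8; nΣy² − (Σy)² = 565.05 − 542.89 = 22.16
r = -6.2 / √(8 × 22.16) = -6.2 / 13.3147 ≈ -0.466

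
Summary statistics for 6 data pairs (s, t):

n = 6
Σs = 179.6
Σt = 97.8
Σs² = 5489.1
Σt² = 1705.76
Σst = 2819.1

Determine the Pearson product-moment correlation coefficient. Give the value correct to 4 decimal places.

-0.9647

r = (nΣst − ΣsΣt) / √[(nΣs² − (Σs)²)(nΣt² − (Σt)²)]
Numerator: 6×2819.1 − 179.6×97.8 = -650.28
Denominator: √[(32934.6 − 32256.16)(10234.56 − 9564.84)] = √[678.44 × 669.72] = 674.0659
r = -650.28 / 674.0659 ≈ -0.9647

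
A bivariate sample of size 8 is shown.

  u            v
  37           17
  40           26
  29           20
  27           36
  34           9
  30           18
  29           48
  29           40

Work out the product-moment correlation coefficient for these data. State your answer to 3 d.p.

n = 8, Σu = 255, Σv = 214, Σu² = 8277, Σv² = 6970, Σuv = 6619
nΣuv − ΣuΣv = 52952 − 54570 = -1618
nΣu² − (Σu)² = 66216 − 65025 = 1191; nΣv² − (Σv)² = 55760 − 45796 = 9964
r = -1618 / √(1191 × 9964) = -1618 / 3444.8692 ≈ -0.470

-0.470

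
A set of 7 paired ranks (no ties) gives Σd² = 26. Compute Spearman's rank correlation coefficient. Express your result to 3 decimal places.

ρ = 1 − 6Σd² / [n(n²−1)] = 1 − 6×26 / (7×48)
  = 1 − 156/336 = 1 − 0.4643 ≈ 0.536

0.536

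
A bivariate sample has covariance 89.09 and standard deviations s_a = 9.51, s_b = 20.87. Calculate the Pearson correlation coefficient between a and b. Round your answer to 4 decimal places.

0.4489

r = Cov(a,b) / (s_a · s_b) = 89.09 / (9.51 × 20.87)
  = 89.09 / 198.4737 ≈ 0.4489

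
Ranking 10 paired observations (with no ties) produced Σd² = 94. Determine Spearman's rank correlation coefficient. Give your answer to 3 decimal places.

0.430

ρ = 1 − 6Σd² / [n(n²−1)] = 1 − 6×94 / (10×99)
  = 1 − 564/990 = 1 − 0.5697 ≈ 0.430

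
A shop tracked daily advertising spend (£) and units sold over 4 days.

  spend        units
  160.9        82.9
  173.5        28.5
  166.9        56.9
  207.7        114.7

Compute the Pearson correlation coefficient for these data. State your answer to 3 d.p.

n = 4, Σx = 709, Σy = 283, Σx² = 126985.96, Σy² = 24078.36, Σxy = 51603.16
nΣxy − ΣxΣy = 206412.64 − 200647 = 5765.64
nΣx² − (Σx)² = 507943.84 − 502681 = 5262.84; nΣy² − (Σy)² = 96313.44 − 80089 = 16224.44
r = 5765.64 / √(5262.84 × 16224.44) = 5765.64 / 9240.4887 ≈ 0.624

0.624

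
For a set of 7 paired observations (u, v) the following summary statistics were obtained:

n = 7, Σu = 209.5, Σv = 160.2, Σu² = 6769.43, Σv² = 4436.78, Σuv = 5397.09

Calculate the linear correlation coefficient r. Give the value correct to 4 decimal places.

0.9714

r = (nΣuv − ΣuΣv) / √[(nΣu² − (Σu)²)(nΣv² − (Σv)²)]
Numerator: 7×5397.09 − 209.5×160.2 = 4217.73
Denominator: √[(47386.01 − 43890.25)(31057.46 − 25664.04)] = √[3495.76 × 5393.42] = 4342.1310
r = 4217.73 / 4342.1310 ≈ 0.9714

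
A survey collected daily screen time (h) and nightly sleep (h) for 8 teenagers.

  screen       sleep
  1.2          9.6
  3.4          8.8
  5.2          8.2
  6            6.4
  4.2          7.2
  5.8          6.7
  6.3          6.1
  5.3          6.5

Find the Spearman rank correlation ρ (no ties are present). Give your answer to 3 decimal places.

Rank screen: 1, 2, 4, 7, 3, 6, 8, 5
Rank sleep: 8, 7, 6, 2, 5, 4, 1, 3
d = rank(screen) − rank(sleep): -7, -5, -2, 5, -2, 2, 7, 2; Σd² = 164
ρ = 1 − 6Σd² / [n(n²−1)] = 1 − 6×164 / (8×63) = 1 − 984/504 ≈ -0.952

-0.952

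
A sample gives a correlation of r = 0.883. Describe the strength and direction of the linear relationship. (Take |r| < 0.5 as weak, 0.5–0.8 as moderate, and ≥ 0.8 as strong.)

r = 0.883 > 0 so the relationship is positive.
|r| = 0.883, which falls in the strong range.

strong positive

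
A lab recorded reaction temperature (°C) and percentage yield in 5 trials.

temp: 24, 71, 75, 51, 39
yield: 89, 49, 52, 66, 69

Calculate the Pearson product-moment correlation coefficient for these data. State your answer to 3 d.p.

n = 5, Σx = 260, Σy = 325, Σx² = 15364, Σy² = 22143, Σxy = 15572
nΣxy − ΣxΣy = 77860 − 84500 = -6640
nΣx² − (Σx)² = 76820 − 67600 = 9220; nΣy² − (Σy)² = 110715 − 105625 = 5090
r = -6640 / √(9220 × 5090) = -6640 / 6850.5328 ≈ -0.969

-0.969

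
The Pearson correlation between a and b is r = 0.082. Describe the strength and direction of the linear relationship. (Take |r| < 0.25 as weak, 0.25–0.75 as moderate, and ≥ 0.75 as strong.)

weak positive

r = 0.082 > 0 so the relationship is positive.
|r| = 0.082, which falls in the weak range.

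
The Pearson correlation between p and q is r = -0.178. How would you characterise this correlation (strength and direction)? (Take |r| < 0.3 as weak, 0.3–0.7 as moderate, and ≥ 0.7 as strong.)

r = -0.178 < 0 so the relationship is negative.
|r| = 0.178, which falls in the weak range.

weak negative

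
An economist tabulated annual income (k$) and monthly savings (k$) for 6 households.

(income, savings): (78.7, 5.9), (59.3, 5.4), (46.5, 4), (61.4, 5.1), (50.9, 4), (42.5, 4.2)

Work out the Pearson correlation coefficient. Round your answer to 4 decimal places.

n = 6, Σx = 339.3, Σy = 28.6, Σx² = 20039.45, Σy² = 139.62, Σxy = 1665.79
nΣxy − ΣxΣy = 9994.74 − 9703.98 = 290.76
nΣx² − (Σx)² = 120236.7 − 115124.49 = 5112.21; nΣy² − (Σy)² = 837.72 − 817.96 = 19.76
r = 290.76 / √(5112.21 × 19.76) = 290.76 / 317.8321 ≈ 0.9148

0.9148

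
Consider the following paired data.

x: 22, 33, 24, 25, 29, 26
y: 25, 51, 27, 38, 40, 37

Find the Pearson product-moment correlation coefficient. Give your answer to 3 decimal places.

0.945

n = 6, Σx = 159, Σy = 218, Σx² = 4291, Σy² = 8368, Σxy = 5953
nΣxy − ΣxΣy = 35718 − 34662 = 1056
nΣx² − (Σx)² = 25746 − 25281 = 465; nΣy² − (Σy)² = 50208 − 47524 = 2684
r = 1056 / √(465 × 2684) = 1056 / 1117.1661 ≈ 0.945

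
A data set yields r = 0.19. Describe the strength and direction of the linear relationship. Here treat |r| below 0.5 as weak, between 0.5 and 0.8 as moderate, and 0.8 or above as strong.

r = 0.19 > 0 so the relationship is positive.
|r| = 0.19, which falls in the weak range.

weak positive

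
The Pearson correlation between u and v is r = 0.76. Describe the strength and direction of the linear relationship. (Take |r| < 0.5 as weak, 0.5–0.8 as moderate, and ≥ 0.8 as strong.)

r = 0.76 > 0 so the relationship is positive.
|r| = 0.76, which falls in the moderate range.

moderate positive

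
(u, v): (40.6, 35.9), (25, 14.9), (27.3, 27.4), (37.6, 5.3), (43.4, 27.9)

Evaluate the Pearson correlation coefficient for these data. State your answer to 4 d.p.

0.2871

n = 5, Σu = 173.9, Σv = 111.4, Σu² = 6315.97, Σv² = 3068.08, Σuv = 3988.2
nΣuv − ΣuΣv = 19941 − 19372.46 = 568.54
nΣu² − (Σu)² = 31579.85 − 30241.21 = 1338.64; nΣv² − (Σv)² = 15340.4 − 12409.96 = 2930.44
r = 568.54 / √(1338.64 × 2930.44) = 568.54 / 1980.6070 ≈ 0.2871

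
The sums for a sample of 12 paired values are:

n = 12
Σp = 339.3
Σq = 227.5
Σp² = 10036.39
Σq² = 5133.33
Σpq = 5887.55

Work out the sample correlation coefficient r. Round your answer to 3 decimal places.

-0.904

r = (nΣpq − ΣpΣq) / √[(nΣp² − (Σp)²)(nΣq² − (Σq)²)]
Numerator: 12×5887.55 − 339.3×227.5 = -6540.15
Denominator: √[(120436.68 − 115124.49)(61599.96 − 51756.25)] = √[5312.19 × 9843.71] = 7231.2971
r = -6540.15 / 7231.2971 ≈ -0.904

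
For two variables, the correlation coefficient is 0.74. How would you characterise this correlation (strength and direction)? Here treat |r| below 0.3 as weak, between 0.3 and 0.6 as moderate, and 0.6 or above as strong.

r = 0.74 > 0 so the relationship is positive.
|r| = 0.74, which falls in the strong range.

strong positive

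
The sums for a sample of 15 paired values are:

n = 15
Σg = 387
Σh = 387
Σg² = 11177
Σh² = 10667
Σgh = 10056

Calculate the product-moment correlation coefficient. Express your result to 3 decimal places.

0.079

r = (nΣgh − ΣgΣh) / √[(nΣg² − (Σg)²)(nΣh² − (Σh)²)]
Numerator: 15×10056 − 387×387 = 1071
Denominator: √[(167655 − 149769)(160005 − 149769)] = √[17886 × 10236] = 13530.7463
r = 1071 / 13530.7463 ≈ 0.079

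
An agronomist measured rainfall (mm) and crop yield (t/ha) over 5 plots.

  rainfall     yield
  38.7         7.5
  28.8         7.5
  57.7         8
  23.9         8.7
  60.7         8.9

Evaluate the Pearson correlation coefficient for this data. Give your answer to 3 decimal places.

n = 5, Σx = 209.8, Σy = 40.6, Σx² = 9912.12, Σy² = 331.4, Σxy = 1716.01
nΣxy − ΣxΣy = 8580.05 − 8517.88 = 62.17
nΣx² − (Σx)² = 49560.6 − 44016.04 = 5544.56; nΣy² − (Σy)² = 1657 − 1648.36 = 8.64
r = 62.17 / √(5544.56 × 8.64) = 62.17 / 218.8721 ≈ 0.284

0.284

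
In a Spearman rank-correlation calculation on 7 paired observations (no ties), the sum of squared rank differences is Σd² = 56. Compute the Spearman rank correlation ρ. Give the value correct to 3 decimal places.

ρ = 1 − 6Σd² / [n(n²−1)] = 1 − 6×56 / (7×48)
  = 1 − 336/336 = 1 − 1.0000 ≈ 0.000

0.000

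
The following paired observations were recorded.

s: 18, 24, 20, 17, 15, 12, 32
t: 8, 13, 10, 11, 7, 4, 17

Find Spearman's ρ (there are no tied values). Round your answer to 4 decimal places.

0.8929

Rank s: 4, 6, 5, 3, 2, 1, 7
Rank t: 3, 6, 4, 5, 2, 1, 7
d = rank(s) − rank(t): 1, 0, 1, -2, 0, 0, 0; Σd² = 6
ρ = 1 − 6Σd² / [n(n²−1)] = 1 − 6×6 / (7×48) = 1 − 36/336 ≈ 0.8929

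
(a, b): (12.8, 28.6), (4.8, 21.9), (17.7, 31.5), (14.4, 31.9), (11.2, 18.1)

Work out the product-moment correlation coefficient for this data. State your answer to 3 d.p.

n = 5, Σa = 60.9, Σb = 132, Σa² = 832.97, Σb² = 3635.04, Σab = 1690.83
nΣab − ΣaΣb = 8454.15 − 8038.8 = 415.35
nΣa² − (Σa)² = 4164.85 − 3708.81 = 456.04; nΣb² − (Σb)² = 18175.2 − 17424 = 751.2
r = 415.35 / √(456.04 × 751.2) = 415.35 / 585.3010 ≈ 0.710

0.710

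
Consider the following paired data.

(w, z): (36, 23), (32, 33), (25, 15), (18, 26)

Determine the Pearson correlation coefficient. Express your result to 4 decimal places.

0.1987

n = 4, Σw = 111, Σz = 97, Σw² = 3269, Σz² = 2519, Σwz = 2727
nΣwz − ΣwΣz = 10908 − 10767 = 141
nΣw² − (Σw)² = 13076 − 12321 = 755; nΣz² − (Σz)² = 10076 − 9409 = 667
r = 141 / √(755 × 667) = 141 / 709.6372 ≈ 0.1987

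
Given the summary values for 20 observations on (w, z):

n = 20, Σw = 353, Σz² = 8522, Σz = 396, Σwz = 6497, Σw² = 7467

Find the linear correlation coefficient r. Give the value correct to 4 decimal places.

-0.5365

r = (nΣwz − ΣwΣz) / √[(nΣw² − (Σw)²)(nΣz² − (Σz)²)]
Numerator: 20×6497 − 353×396 = -9848
Denominator: √[(149340 − 124609)(170440 − 156816)] = √[24731 × 13624] = 18355.7932
r = -9848 / 18355.7932 ≈ -0.5365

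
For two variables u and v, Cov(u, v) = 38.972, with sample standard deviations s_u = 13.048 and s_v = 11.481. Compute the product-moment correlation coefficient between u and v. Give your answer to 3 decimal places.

0.260

r = Cov(u,v) / (s_u · s_v) = 38.972 / (13.048 × 11.481)
  = 38.972 / 149.8041 ≈ 0.260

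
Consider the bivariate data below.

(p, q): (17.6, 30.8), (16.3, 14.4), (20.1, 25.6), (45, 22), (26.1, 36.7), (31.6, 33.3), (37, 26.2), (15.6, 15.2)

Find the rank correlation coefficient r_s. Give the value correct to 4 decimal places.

Rank p: 3, 2, 4, 8, 5, 6, 7, 1
Rank q: 6, 1, 4, 3, 8, 7, 5, 2
d = rank(p) − rank(q): -3, 1, 0, 5, -3, -1, 2, -1; Σd² = 50
ρ = 1 − 6Σd² / [n(n²−1)] = 1 − 6×50 / (8×63) = 1 − 300/504 ≈ 0.4048

0.4048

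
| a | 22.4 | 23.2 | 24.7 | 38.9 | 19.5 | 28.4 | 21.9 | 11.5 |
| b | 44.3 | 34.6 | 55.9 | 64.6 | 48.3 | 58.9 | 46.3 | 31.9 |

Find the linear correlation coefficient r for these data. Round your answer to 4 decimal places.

n = 8, Σa = 190.5, Σb = 384.8, Σa² = 4961.97, Σb² = 19421.02, Σab = 9684.14
nΣab − ΣaΣb = 77473.12 − 73304.4 = 4168.72
nΣa² − (Σa)² = 39695.76 − 36290.25 = 3405.51; nΣb² − (Σb)² = 155368.16 − 148071.04 = 7297.12
r = 4168.72 / √(3405.51 × 7297.12) = 4168.72 / 4985.0191 ≈ 0.8362

0.8362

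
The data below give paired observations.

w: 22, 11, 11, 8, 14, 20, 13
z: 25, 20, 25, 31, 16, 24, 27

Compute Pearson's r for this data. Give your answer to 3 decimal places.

n = 7, Σw = 99, Σz = 168, Σw² = 1555, Σz² = 4172, Σwz = 2348
nΣwz − ΣwΣz = 16436 − 16632 = -196
nΣw² − (Σw)² = 10885 − 9801 = 1084; nΣz² − (Σz)² = 29204 − 28224 = 980
r = -196 / √(1084 × 980) = -196 / 1030.6891 ≈ -0.190

-0.190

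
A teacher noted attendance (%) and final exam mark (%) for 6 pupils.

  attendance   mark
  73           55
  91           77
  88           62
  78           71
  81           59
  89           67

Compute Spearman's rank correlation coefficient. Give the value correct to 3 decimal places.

Rank attendance: 1, 6, 4, 2, 3, 5
Rank mark: 1, 6, 3, 5, 2, 4
d = rank(attendance) − rank(mark): 0, 0, 1, -3, 1, 1; Σd² = 12
ρ = 1 − 6Σd² / [n(n²−1)] = 1 − 6×12 / (6×35) = 1 − 72/210 ≈ 0.657

0.657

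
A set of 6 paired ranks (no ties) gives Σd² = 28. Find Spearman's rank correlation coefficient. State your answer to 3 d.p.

ρ = 1 − 6Σd² / [n(n²−1)] = 1 − 6×28 / (6×35)
  = 1 − 168/210 = 1 − 0.8000 ≈ 0.200

0.200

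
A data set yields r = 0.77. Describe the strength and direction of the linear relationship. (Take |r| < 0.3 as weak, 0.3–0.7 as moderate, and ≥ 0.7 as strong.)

strong positive

r = 0.77 > 0 so the relationship is positive.
|r| = 0.77, which falls in the strong range.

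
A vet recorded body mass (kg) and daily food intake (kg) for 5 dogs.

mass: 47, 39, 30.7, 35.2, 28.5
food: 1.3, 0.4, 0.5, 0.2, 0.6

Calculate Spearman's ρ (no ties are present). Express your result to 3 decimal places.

Rank mass: 5, 4, 2, 3, 1
Rank food: 5, 2, 3, 1, 4
d = rank(mass) − rank(food): 0, 2, -1, 2, -3; Σd² = 18
ρ = 1 − 6Σd² / [n(n²−1)] = 1 − 6×18 / (5×24) = 1 − 108/120 ≈ 0.100

0.100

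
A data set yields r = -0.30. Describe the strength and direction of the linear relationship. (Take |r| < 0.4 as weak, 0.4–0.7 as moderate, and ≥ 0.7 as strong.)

r = -0.30 < 0 so the relationship is negative.
|r| = 0.30, which falls in the weak range.

weak negative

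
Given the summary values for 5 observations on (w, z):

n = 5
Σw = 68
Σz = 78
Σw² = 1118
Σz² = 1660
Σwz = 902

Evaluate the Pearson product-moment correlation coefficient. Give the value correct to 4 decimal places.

r = (nΣwz − ΣwΣz) / √[(nΣw² − (Σw)²)(nΣz² − (Σz)²)]
Numerator: 5×902 − 68×78 = -794
Denominator: √[(5590 − 4624)(8300 − 6084)] = √[966 × 2216] = 1463.0981
r = -794 / 1463.0981 ≈ -0.5427

-0.5427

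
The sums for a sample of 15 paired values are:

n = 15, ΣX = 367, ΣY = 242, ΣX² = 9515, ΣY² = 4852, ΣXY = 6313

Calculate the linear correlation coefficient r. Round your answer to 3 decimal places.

0.550

r = (nΣXY − ΣXΣY) / √[(nΣX² − (ΣX)²)(nΣY² − (ΣY)²)]
Numerator: 15×6313 − 367×242 = 5881
Denominator: √[(142725 − 134689)(72780 − 58564)] = √[8036 × 14216] = 10688.3009
r = 5881 / 10688.3009 ≈ 0.550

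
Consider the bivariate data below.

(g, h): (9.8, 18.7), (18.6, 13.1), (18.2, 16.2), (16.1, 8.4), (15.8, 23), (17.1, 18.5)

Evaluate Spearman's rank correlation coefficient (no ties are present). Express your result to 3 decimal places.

-0.600

Rank g: 1, 6, 5, 3, 2, 4
Rank h: 5, 2, 3, 1, 6, 4
d = rank(g) − rank(h): -4, 4, 2, 2, -4, 0; Σd² = 56
ρ = 1 − 6Σd² / [n(n²−1)] = 1 − 6×56 / (6×35) = 1 − 336/210 ≈ -0.600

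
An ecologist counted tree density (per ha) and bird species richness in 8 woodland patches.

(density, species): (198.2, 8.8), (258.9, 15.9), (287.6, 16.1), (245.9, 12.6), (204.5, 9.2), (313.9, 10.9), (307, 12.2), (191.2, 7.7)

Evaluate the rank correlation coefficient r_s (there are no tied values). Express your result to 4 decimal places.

0.6190

Rank density: 2, 5, 6, 4, 3, 8, 7, 1
Rank species: 2, 7, 8, 6, 3, 4, 5, 1
d = rank(density) − rank(species): 0, -2, -2, -2, 0, 4, 2, 0; Σd² = 32
ρ = 1 − 6Σd² / [n(n²−1)] = 1 − 6×32 / (8×63) = 1 − 192/504 ≈ 0.6190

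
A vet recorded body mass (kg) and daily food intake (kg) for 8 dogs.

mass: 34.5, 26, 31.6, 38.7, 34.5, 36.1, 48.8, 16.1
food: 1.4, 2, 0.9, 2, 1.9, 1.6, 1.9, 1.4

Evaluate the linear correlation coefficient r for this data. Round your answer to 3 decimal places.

0.334

n = 8, Σx = 266.3, Σy = 13.1, Σx² = 9496.61, Σy² = 22.51, Σxy = 444.71
nΣxy − ΣxΣy = 3557.68 − 3488.53 = 69.15
nΣx² − (Σx)² = 75972.88 − 70915.69 = 5057.19; nΣy² − (Σy)² = 180.08 − 171.61 = 8.47
r = 69.15 / √(5057.19 × 8.47) = 69.15 / 206.9647 ≈ 0.334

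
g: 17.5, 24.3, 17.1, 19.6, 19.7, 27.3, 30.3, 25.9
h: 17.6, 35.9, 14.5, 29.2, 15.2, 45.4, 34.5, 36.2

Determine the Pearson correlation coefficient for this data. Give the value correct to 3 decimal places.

0.841

n = 8, Σg = 181.7, Σh = 228.5, Σg² = 4295.59, Σh² = 7454.35, Σgh = 5522.43
nΣgh − ΣgΣh = 44179.44 − 41518.45 = 2660.99
nΣg² − (Σg)² = 34364.72 − 33014.89 = 1349.83; nΣh² − (Σh)² = 59634.8 − 52212.25 = 7422.55
r = 2660.99 / √(1349.83 × 7422.55) = 2660.99 / 3165.3089 ≈ 0.841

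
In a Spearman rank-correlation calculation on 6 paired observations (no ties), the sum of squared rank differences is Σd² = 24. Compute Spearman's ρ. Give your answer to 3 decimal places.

0.314

ρ = 1 − 6Σd² / [n(n²−1)] = 1 − 6×24 / (6×35)
  = 1 − 144/210 = 1 − 0.6857 ≈ 0.314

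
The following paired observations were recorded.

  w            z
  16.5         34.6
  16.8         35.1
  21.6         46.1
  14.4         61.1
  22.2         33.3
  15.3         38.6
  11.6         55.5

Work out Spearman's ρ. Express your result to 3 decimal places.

Rank w: 4, 5, 6, 2, 7, 3, 1
Rank z: 2, 3, 5, 7, 1, 4, 6
d = rank(w) − rank(z): 2, 2, 1, -5, 6, -1, -5; Σd² = 96
ρ = 1 − 6Σd² / [n(n²−1)] = 1 − 6×96 / (7×48) = 1 − 576/336 ≈ -0.714

-0.714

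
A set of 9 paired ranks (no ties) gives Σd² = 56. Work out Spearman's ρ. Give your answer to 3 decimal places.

ρ = 1 − 6Σd² / [n(n²−1)] = 1 − 6×56 / (9×80)
  = 1 − 336/720 = 1 − 0.4667 ≈ 0.533

0.533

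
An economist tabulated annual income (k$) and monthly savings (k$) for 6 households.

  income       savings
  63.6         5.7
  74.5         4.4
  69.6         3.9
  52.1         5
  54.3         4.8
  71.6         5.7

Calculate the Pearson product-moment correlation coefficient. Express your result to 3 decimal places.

-0.160

n = 6, Σx = 385.7, Σy = 29.5, Σx² = 25228.83, Σy² = 147.59, Σxy = 1891.02
nΣxy − ΣxΣy = 11346.12 − 11378.15 = -32.03
nΣx² − (Σx)² = 151372.98 − 148764.49 = 2608.49; nΣy² − (Σy)² = 885.54 − 870.25 = 15.29
r = -32.03 / √(2608.49 × 15.29) = -32.03 / 199.7093 ≈ -0.160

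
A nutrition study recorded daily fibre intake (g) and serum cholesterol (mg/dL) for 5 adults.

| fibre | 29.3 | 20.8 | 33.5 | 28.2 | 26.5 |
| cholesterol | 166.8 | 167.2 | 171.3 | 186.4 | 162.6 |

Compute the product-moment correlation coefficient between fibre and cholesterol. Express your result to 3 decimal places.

0.229

n = 5, Σx = 138.3, Σy = 854.3, Σx² = 3910.87, Σy² = 146305.49, Σxy = 23668.93
nΣxy − ΣxΣy = 118344.65 − 118149.69 = 194.96
nΣx² − (Σx)² = 19554.35 − 19126.89 = 427.46; nΣy² − (Σy)² = 731527.45 − 729828.49 = 1698.96
r = 194.96 / √(427.46 × 1698.96) = 194.96 / 852.1957 ≈ 0.229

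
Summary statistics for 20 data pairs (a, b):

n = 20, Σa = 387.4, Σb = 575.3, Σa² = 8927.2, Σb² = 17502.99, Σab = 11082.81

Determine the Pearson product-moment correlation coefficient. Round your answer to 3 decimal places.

r = (nΣab − ΣaΣb) / √[(nΣa² − (Σa)²)(nΣb² − (Σb)²)]
Numerator: 20×11082.81 − 387.4×575.3 = -1215.02
Denominator: √[(178544 − 150078.76)(350059.8 − 330970.09)] = √[28465.24 × 19089.71] = 23310.7953
r = -1215.02 / 23310.7953 ≈ -0.052

-0.052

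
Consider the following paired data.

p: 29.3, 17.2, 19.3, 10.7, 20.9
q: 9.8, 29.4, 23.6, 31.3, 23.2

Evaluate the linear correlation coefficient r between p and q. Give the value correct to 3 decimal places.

-0.958

n = 5, Σp = 97.4, Σq = 117.3, Σp² = 2078.12, Σq² = 3035.29, Σpq = 2068.09
nΣpq − ΣpΣq = 10340.45 − 11425.02 = -1084.57
nΣp² − (Σp)² = 10390.6 − 9486.76 = 903.84; nΣq² − (Σq)² = 15176.45 − 13759.29 = 1417.16
r = -1084.57 / √(903.84 × 1417.16) = -1084.57 / 1131.7623 ≈ -0.958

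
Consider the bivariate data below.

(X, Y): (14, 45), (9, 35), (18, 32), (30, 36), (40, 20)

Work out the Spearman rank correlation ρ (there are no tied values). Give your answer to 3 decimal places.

Rank X: 2, 1, 3, 4, 5
Rank Y: 5, 3, 2, 4, 1
d = rank(X) − rank(Y): -3, -2, 1, 0, 4; Σd² = 30
ρ = 1 − 6Σd² / [n(n²−1)] = 1 − 6×30 / (5×24) = 1 − 180/120 ≈ -0.500

-0.500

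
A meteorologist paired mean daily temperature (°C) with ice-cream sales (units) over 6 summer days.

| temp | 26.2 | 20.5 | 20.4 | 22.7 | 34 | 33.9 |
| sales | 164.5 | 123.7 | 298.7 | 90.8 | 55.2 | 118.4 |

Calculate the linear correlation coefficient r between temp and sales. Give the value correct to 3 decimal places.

n = 6, Σx = 157.7, Σy = 851.3, Σx² = 4343.35, Σy² = 156893.87, Σxy = 20890.95
nΣxy − ΣxΣy = 125345.7 − 134250.01 = -8904.31
nΣx² − (Σx)² = 26060.1 − 24869.29 = 1190.81; nΣy² − (Σy)² = 941363.22 − 724711.69 = 216651.53
r = -8904.31 / √(1190.81 × 216651.53) = -8904.31 / 16062.0923 ≈ -0.554

-0.554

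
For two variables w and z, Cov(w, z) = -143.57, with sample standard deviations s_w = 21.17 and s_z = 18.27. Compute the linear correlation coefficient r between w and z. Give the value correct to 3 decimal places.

-0.371

r = Cov(w,z) / (s_w · s_z) = -143.57 / (21.17 × 18.27)
  = -143.57 / 386.7759 ≈ -0.371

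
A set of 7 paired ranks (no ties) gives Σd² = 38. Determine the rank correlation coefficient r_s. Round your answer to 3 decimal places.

ρ = 1 − 6Σd² / [n(n²−1)] = 1 − 6×38 / (7×48)
  = 1 − 228/336 = 1 − 0.6786 ≈ 0.321

0.321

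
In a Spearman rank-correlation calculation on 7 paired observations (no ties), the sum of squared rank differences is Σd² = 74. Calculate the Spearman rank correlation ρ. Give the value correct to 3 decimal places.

-0.321

ρ = 1 − 6Σd² / [n(n²−1)] = 1 − 6×74 / (7×48)
  = 1 − 444/336 = 1 − 1.3214 ≈ -0.321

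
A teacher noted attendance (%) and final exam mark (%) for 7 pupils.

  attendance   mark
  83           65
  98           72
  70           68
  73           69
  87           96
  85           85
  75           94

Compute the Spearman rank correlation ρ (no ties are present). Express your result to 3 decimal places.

0.464

Rank attendance: 4, 7, 1, 2, 6, 5, 3
Rank mark: 1, 4, 2, 3, 7, 5, 6
d = rank(attendance) − rank(mark): 3, 3, -1, -1, -1, 0, -3; Σd² = 30
ρ = 1 − 6Σd² / [n(n²−1)] = 1 − 6×30 / (7×48) = 1 − 180/336 ≈ 0.464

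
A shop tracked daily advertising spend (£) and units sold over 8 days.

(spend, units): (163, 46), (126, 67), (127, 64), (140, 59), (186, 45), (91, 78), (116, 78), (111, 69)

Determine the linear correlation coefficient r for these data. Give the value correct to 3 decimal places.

n = 8, Σx = 1060, Σy = 506, Σx² = 146828, Σy² = 33136, Σxy = 64503
nΣxy − ΣxΣy = 516024 − 536360 = -20336
nΣx² − (Σx)² = 1174624 − 1123600 = 51024; nΣy² − (Σy)² = 265088 − 256036 = 9052
r = -20336 / √(51024 × 9052) = -20336 / 21491.1435 ≈ -0.946

-0.946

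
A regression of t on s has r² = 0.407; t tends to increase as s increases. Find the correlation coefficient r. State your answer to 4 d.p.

0.6380

|r| = √0.407 = 0.6380
The association is positive, so r = 0.6380.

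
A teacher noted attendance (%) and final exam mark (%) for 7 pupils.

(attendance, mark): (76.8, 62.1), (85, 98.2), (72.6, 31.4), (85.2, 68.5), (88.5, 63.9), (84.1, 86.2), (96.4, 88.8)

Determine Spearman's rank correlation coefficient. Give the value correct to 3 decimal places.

0.571

Rank attendance: 2, 4, 1, 5, 6, 3, 7
Rank mark: 2, 7, 1, 4, 3, 5, 6
d = rank(attendance) − rank(mark): 0, -3, 0, 1, 3, -2, 1; Σd² = 24
ρ = 1 − 6Σd² / [n(n²−1)] = 1 − 6×24 / (7×48) = 1 − 144/336 ≈ 0.571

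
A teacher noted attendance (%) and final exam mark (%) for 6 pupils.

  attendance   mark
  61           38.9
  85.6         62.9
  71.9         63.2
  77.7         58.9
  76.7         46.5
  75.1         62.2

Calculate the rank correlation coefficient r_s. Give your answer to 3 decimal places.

Rank attendance: 1, 6, 2, 5, 4, 3
Rank mark: 1, 5, 6, 3, 2, 4
d = rank(attendance) − rank(mark): 0, 1, -4, 2, 2, -1; Σd² = 26
ρ = 1 − 6Σd² / [n(n²−1)] = 1 − 6×26 / (6×35) = 1 − 156/210 ≈ 0.257

0.257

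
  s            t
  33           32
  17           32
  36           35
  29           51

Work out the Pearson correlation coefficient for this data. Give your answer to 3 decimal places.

0.116

n = 4, Σs = 115, Σt = 150, Σs² = 3515, Σt² = 5874, Σst = 4339
nΣst − ΣsΣt = 17356 − 17250 = 106
nΣs² − (Σs)² = 14060 − 13225 = 835; nΣt² − (Σt)² = 23496 − 22500 = 996
r = 106 / √(835 × 996) = 106 / 911.9539 ≈ 0.116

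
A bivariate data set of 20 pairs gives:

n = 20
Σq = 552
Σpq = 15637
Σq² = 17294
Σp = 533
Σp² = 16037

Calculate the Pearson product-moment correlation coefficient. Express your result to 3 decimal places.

r = (nΣpq − ΣpΣq) / √[(nΣp² − (Σp)²)(nΣq² − (Σq)²)]
Numerator: 20×15637 − 533×552 = 18524
Denominator: √[(320740 − 284089)(345880 − 304704)] = √[36651 × 41176] = 38847.6714
r = 18524 / 38847.6714 ≈ 0.477

0.477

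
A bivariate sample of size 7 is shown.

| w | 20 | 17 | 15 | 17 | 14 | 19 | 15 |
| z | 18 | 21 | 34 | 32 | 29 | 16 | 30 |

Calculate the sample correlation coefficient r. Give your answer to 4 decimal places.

-0.8077

n = 7, Σw = 117, Σz = 180, Σw² = 1985, Σz² = 4942, Σwz = 2931
nΣwz − ΣwΣz = 20517 − 21060 = -543
nΣw² − (Σw)² = 13895 − 13689 = 206; nΣz² − (Σz)² = 34594 − 32400 = 2194
r = -543 / √(206 × 2194) = -543 / 672.2827 ≈ -0.8077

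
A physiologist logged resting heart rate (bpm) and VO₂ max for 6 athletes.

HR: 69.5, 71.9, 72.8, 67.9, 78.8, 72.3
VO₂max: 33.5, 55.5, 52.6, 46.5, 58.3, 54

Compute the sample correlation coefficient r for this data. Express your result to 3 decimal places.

0.681

n = 6, Σx = 433.2, Σy = 300.4, Σx² = 31346.84, Σy² = 15446.4, Σxy = 21803.57
nΣxy − ΣxΣy = 130821.42 − 130133.28 = 688.14
nΣx² − (Σx)² = 188081.04 − 187662.24 = 418.8; nΣy² − (Σy)² = 92678.4 − 90240.16 = 2438.24
r = 688.14 / √(418.8 × 2438.24) = 688.14 / 1010.5122 ≈ 0.681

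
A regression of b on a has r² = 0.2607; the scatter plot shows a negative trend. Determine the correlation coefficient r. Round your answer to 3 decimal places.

-0.511

|r| = √0.2607 = 0.511
The association is negative, so r = −0.511.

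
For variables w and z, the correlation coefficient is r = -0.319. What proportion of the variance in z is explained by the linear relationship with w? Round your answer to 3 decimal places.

r² = (-0.319)² = 0.102

0.102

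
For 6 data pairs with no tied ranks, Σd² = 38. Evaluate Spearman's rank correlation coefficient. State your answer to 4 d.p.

-0.0857

ρ = 1 − 6Σd² / [n(n²−1)] = 1 − 6×38 / (6×35)
  = 1 − 228/210 = 1 − 1.08571 ≈ -0.0857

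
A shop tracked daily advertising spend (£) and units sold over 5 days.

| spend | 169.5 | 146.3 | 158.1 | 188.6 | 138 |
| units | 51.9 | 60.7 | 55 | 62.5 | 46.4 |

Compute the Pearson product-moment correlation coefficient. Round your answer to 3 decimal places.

0.567

n = 5, Σx = 800.5, Σy = 276.5, Σx² = 129743.51, Σy² = 15462.31, Σxy = 44563.66
nΣxy − ΣxΣy = 222818.3 − 221338.25 = 1480.05
nΣx² − (Σx)² = 648717.55 − 640800.25 = 7917.3; nΣy² − (Σy)² = 77311.55 − 76452.25 = 859.3
r = 1480.05 / √(7917.3 × 859.3) = 1480.05 / 2608.3205 ≈ 0.567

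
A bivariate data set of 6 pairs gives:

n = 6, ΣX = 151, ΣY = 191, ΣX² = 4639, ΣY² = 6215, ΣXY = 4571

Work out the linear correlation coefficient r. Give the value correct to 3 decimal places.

r = (nΣXY − ΣXΣY) / √[(nΣX² − (ΣX)²)(nΣY² − (ΣY)²)]
Numerator: 6×4571 − 151×191 = -1415
Denominator: √[(27834 − 22801)(37290 − 36481)] = √[5033 × 809] = 2017.8446
r = -1415 / 2017.8446 ≈ -0.701

-0.701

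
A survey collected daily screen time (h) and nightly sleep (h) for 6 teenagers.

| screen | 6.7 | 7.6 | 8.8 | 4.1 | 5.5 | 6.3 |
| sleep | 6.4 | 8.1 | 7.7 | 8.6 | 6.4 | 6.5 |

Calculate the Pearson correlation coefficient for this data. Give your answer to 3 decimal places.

-0.055

n = 6, Σx = 39, Σy = 43.7, Σx² = 266.84, Σy² = 323.03, Σxy = 283.61
nΣxy − ΣxΣy = 1701.66 − 1704.3 = -2.64
nΣx² − (Σx)² = 1601.04 − 1521 = 80.04; nΣy² − (Σy)² = 1938.18 − 1909.69 = 28.49
r = -2.64 / √(80.04 × 28.49) = -2.64 / 47.7529 ≈ -0.055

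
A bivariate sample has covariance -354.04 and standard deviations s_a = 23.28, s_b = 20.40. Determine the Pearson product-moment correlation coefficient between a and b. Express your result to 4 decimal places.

r = Cov(a,b) / (s_a · s_b) = -354.04 / (23.28 × 20.40)
  = -354.04 / 474.9120 ≈ -0.7455

-0.7455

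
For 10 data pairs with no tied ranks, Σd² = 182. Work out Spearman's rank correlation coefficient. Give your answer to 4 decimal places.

ρ = 1 − 6Σd² / [n(n²−1)] = 1 − 6×182 / (10×99)
  = 1 − 1092/990 = 1 − 1.10303 ≈ -0.1030

-0.1030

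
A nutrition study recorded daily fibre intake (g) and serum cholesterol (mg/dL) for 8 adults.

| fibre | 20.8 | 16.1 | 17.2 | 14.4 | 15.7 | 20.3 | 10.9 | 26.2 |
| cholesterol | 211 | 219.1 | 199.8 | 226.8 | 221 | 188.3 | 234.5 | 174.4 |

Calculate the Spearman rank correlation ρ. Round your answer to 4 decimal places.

-0.9286

Rank fibre: 7, 4, 5, 2, 3, 6, 1, 8
Rank cholesterol: 4, 5, 3, 7, 6, 2, 8, 1
d = rank(fibre) − rank(cholesterol): 3, -1, 2, -5, -3, 4, -7, 7; Σd² = 162
ρ = 1 − 6Σd² / [n(n²−1)] = 1 − 6×162 / (8×63) = 1 − 972/504 ≈ -0.9286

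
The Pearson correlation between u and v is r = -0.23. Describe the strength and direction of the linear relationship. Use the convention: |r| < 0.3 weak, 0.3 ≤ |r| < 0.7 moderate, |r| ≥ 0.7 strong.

weak negative

r = -0.23 < 0 so the relationship is negative.
|r| = 0.23, which falls in the weak range.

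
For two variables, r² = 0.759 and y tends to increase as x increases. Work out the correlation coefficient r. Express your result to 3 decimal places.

0.871

|r| = √0.759 = 0.871
The association is positive, so r = 0.871.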